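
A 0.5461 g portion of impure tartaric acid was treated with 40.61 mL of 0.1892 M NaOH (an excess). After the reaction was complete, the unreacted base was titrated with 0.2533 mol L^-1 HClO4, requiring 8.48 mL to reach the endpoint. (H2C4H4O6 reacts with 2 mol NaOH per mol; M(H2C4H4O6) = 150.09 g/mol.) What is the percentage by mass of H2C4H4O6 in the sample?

Total n(NaOH) added = 0.1892 x 0.04061 = 0.007683 mol.
n(HClO4) used = 0.2533 x 0.008480 = 0.002148 mol, which equals the excess n(NaOH).
So n(NaOH) consumed by the sample = 0.007683 - 0.002148 = 0.005535 mol.
n(H2C4H4O6) = 0.005535 / 2 = 0.002768 mol.
mass H2C4H4O6 = 0.002768 x 150.09 = 0.4154 g, so %H2C4H4O6 = 0.4154/0.5461 x 100 = 76.1%.

76.1%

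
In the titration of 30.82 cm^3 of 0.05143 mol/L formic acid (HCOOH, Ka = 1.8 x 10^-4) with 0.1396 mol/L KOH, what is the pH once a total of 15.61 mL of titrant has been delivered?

n(acid) = 0.05143 x 0.03082 = 0.001585 mol; n(KOH) added = 0.1396 x 0.01561 = 0.002179 mol.
Base is in excess by 0.002179 - 0.001585 = 0.0005941 mol in a total volume of 0.04643 L.
[OH^-] = 0.0005941/0.04643 = 0.01280 M, so pOH = 1.89 and pH = 14.00 - 1.89 = 12.11.

12.11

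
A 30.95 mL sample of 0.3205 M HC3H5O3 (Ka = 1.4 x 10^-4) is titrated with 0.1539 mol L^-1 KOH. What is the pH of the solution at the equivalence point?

8.44

n(HC3H5O3) = 0.3205 x 0.03095 = 0.009919 mol; V(KOH) at equivalence = 0.009919/0.1539 = 0.06445 L.
At equivalence all the acid is converted to C3H5O3-; total volume = 0.03095 + 0.06445 = 0.09540 L, so [C3H5O3-] = 0.009919/0.09540 = 0.1040 M.
Kb = Kw/Ka = 1.0e-14 / 1.4 x 10^-4 = 7.14e-11.
[OH^-] = sqrt(Kb x [C3H5O3-]) = sqrt(7.14e-11 x 0.1040) = 2.73e-6 M.
pOH = 5.56, so pH = 14.00 - 5.56 = 8.44.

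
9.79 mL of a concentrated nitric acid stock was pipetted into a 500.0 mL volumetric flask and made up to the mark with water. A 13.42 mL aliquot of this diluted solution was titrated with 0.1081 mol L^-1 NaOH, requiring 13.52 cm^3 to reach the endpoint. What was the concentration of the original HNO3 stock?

n(NaOH) = 0.1081 x 0.01352 = 0.001462 mol.
n(HNO3) in the aliquot = 0.001462 mol.
[diluted HNO3] = 0.001462 / 0.01342 = 0.1089 M.
Dilution factor = 500.0/9.790 = 51.07, so [stock] = 0.1089 x 51.07 = 5.56 M.

5.56 M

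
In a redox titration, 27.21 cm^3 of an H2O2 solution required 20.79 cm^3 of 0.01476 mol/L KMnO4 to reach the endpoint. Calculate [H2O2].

0.0282 M

n(KMnO4) = 0.01476 x 0.02079 = 0.0003069 mol.
From the balanced equation, 2 mol KMnO4 reacts with 5 mol H2O2, so n(H2O2) = 0.0003069 x 5/2 = 0.0007672 mol.
[H2O2] = 0.0007672 / 0.02721 L = 0.0282 M.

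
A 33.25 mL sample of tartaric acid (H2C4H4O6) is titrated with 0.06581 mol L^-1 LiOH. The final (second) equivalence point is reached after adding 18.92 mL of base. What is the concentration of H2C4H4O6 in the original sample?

0.0187 M

n(LiOH) = 0.06581 x 0.01892 = 0.001245 mol.
At the final (second) equivalence point, 2 mol OH^- react per mol H2C4H4O6, so n(H2C4H4O6) = 0.001245 / 2 = 0.0006226 mol.
[H2C4H4O6] = 0.0006226 / 0.03325 L = 0.0187 M.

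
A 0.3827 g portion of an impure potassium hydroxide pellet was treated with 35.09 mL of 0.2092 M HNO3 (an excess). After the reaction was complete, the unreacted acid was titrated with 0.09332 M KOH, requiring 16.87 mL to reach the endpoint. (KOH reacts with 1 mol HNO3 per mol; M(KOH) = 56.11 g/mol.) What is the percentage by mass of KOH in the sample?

Total n(HNO3) added = 0.2092 x 0.03509 = 0.007341 mol.
n(KOH) used = 0.09332 x 0.01687 = 0.001574 mol, which equals the excess n(HNO3).
So n(HNO3) consumed by the sample = 0.007341 - 0.001574 = 0.005767 mol.
n(KOH) = 0.005767 / 1 = 0.005767 mol.
mass KOH = 0.005767 x 56.11 = 0.3236 g, so %KOH = 0.3236/0.3827 x 100 = 84.5%.

84.5%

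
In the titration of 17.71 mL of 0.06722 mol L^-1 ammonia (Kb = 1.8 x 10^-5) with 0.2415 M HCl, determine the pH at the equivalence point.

5.27

n(NH3) = 0.06722 x 0.01771 = 0.001190 mol; V(HCl) at equivalence = 0.001190/0.2415 = 0.004929 L.
At equivalence the base is fully converted to NH4+; total volume = 0.02264 L, so [NH4+] = 0.001190/0.02264 = 0.05258 M.
Ka(NH4+) = Kw/Kb = 1.0e-14 / 1.8 x 10^-5 = 5.56e-10.
[H^+] = sqrt(Ka x [NH4+]) = sqrt(5.56e-10 x 0.05258) = 5.40e-6 M.
pH = -log(5.40e-6) = 5.27.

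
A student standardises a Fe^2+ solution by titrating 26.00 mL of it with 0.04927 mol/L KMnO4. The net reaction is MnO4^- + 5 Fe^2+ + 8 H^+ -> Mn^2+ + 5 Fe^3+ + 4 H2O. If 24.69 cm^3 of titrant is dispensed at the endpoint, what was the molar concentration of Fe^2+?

0.234 M

n(KMnO4) = 0.04927 x 0.02469 = 0.001216 mol.
From the balanced equation, 1 mol KMnO4 reacts with 5 mol Fe^2+, so n(Fe^2+) = 0.001216 x 5/1 = 0.006082 mol.
[Fe^2+] = 0.006082 / 0.02600 L = 0.234 M.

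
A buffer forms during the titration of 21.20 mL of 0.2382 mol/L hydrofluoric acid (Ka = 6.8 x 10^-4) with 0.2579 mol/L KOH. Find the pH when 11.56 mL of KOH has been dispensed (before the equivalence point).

3.33

Initial n(HF) = 0.2382 x 0.02120 = 0.005050 mol.
n(KOH) added = 0.2579 x 0.01156 = 0.002981 mol, converting that many moles of HF to F-.
Remaining n(HF) = 0.002069 mol; n(F-) = 0.002981 mol.
By Henderson-Hasselbalch, pH = pKa + log([A^-]/[HA]) = 3.17 + log(0.002981/0.002069) = 3.17 + (+0.16) = 3.33.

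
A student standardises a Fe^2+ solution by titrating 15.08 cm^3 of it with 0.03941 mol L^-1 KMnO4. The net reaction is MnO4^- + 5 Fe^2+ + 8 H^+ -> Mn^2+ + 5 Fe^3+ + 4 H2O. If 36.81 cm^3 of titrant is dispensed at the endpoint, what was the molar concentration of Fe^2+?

n(KMnO4) = 0.03941 x 0.03681 = 0.001451 mol.
From the balanced equation, 1 mol KMnO4 reacts with 5 mol Fe^2+, so n(Fe^2+) = 0.001451 x 5/1 = 0.007253 mol.
[Fe^2+] = 0.007253 / 0.01508 L = 0.481 M.

0.481 M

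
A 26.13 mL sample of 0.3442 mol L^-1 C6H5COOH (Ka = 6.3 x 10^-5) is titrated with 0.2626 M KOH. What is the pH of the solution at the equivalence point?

n(C6H5COOH) = 0.3442 x 0.02613 = 0.008994 mol; V(KOH) at equivalence = 0.008994/0.2626 = 0.03425 L.
At equivalence all the acid is converted to C6H5COO-; total volume = 0.02613 + 0.03425 = 0.06038 L, so [C6H5COO-] = 0.008994/0.06038 = 0.1490 M.
Kb = Kw/Ka = 1.0e-14 / 6.3 x 10^-5 = 1.59e-10.
[OH^-] = sqrt(Kb x [C6H5COO-]) = sqrt(1.59e-10 x 0.1490) = 4.86e-6 M.
pOH = 5.31, so pH = 14.00 - 5.31 = 8.69.

8.69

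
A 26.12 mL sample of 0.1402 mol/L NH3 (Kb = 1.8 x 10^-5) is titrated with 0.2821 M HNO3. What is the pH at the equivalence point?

n(NH3) = 0.1402 x 0.02612 = 0.003662 mol; V(HNO3) at equivalence = 0.003662/0.2821 = 0.01298 L.
At equivalence the base is fully converted to NH4+; total volume = 0.03910 L, so [NH4+] = 0.003662/0.03910 = 0.09365 M.
Ka(NH4+) = Kw/Kb = 1.0e-14 / 1.8 x 10^-5 = 5.56e-10.
[H^+] = sqrt(Ka x [NH4+]) = sqrt(5.56e-10 x 0.09365) = 7.21e-6 M.
pH = -log(7.21e-6) = 5.14.

5.14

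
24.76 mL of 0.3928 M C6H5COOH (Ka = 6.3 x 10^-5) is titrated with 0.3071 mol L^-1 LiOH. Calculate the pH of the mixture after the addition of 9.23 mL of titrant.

Initial n(C6H5COOH) = 0.3928 x 0.02476 = 0.009726 mol.
n(LiOH) added = 0.3071 x 0.009230 = 0.002835 mol, converting that many moles of C6H5COOH to C6H5COO-.
Remaining n(C6H5COOH) = 0.006891 mol; n(C6H5COO-) = 0.002835 mol.
By Henderson-Hasselbalch, pH = pKa + log([A^-]/[HA]) = 4.20 + log(0.002835/0.006891) = 4.20 + (-0.39) = 3.81.

3.81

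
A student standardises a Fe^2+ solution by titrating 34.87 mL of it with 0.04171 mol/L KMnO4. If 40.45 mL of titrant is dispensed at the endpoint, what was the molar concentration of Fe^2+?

0.242 M

n(KMnO4) = 0.04171 x 0.04045 = 0.001687 mol.
From the balanced equation, 1 mol KMnO4 reacts with 5 mol Fe^2+, so n(Fe^2+) = 0.001687 x 5/1 = 0.008436 mol.
[Fe^2+] = 0.008436 / 0.03487 L = 0.242 M.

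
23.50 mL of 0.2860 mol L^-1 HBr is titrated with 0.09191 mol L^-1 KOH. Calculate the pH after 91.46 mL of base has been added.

n(acid) = 0.2860 x 0.02350 = 0.006721 mol; n(KOH) added = 0.09191 x 0.09146 = 0.008406 mol.
Base is in excess by 0.008406 - 0.006721 = 0.001685 mol in a total volume of 0.1150 L.
[OH^-] = 0.001685/0.1150 = 0.01466 M, so pOH = 1.83 and pH = 14.00 - 1.83 = 12.17.

12.17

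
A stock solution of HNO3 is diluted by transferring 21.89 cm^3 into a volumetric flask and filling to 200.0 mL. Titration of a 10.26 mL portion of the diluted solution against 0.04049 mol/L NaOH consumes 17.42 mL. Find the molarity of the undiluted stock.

0.628 M

n(NaOH) = 0.04049 x 0.01742 = 0.0007053 mol.
n(HNO3) in the aliquot = 0.0007053 mol.
[diluted HNO3] = 0.0007053 / 0.01026 = 0.06875 M.
Dilution factor = 200.0/21.89 = 9.137, so [stock] = 0.06875 x 9.137 = 0.628 M.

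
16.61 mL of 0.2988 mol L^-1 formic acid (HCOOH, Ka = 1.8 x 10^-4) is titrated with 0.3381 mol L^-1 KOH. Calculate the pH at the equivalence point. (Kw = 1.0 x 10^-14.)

n(HCOOH) = 0.2988 x 0.01661 = 0.004963 mol; V(KOH) at equivalence = 0.004963/0.3381 = 0.01468 L.
At equivalence all the acid is converted to HCOO-; total volume = 0.01661 + 0.01468 = 0.03129 L, so [HCOO-] = 0.004963/0.03129 = 0.1586 M.
Kb = Kw/Ka = 1.0e-14 / 1.8 x 10^-4 = 5.56e-11.
[OH^-] = sqrt(Kb x [HCOO-]) = sqrt(5.56e-11 x 0.1586) = 2.97e-6 M.
pOH = 5.53, so pH = 14.00 - 5.53 = 8.47.

8.47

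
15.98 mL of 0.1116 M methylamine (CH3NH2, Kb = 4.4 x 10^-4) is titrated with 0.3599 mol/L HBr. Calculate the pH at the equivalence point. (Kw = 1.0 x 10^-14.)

5.86

n(CH3NH2) = 0.1116 x 0.01598 = 0.001783 mol; V(HBr) at equivalence = 0.001783/0.3599 = 0.004955 L.
At equivalence the base is fully converted to CH3NH3+; total volume = 0.02094 L, so [CH3NH3+] = 0.001783/0.02094 = 0.08519 M.
Ka(CH3NH3+) = Kw/Kb = 1.0e-14 / 4.4 x 10^-4 = 2.27e-11.
[H^+] = sqrt(Ka x [CH3NH3+]) = sqrt(2.27e-11 x 0.08519) = 1.39e-6 M.
pH = -log(1.39e-6) = 5.86.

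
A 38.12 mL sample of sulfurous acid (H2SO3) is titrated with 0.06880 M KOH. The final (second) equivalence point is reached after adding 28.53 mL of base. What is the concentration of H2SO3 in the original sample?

0.0257 M

n(KOH) = 0.06880 x 0.02853 = 0.001963 mol.
At the final (second) equivalence point, 2 mol OH^- react per mol H2SO3, so n(H2SO3) = 0.001963 / 2 = 0.0009814 mol.
[H2SO3] = 0.0009814 / 0.03812 L = 0.0257 M.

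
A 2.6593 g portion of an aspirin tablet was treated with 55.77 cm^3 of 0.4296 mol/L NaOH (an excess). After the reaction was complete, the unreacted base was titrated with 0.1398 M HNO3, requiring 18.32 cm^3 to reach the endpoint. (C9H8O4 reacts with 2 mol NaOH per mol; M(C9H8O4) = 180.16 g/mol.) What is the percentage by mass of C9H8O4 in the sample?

Total n(NaOH) added = 0.4296 x 0.05577 = 0.02396 mol.
n(HNO3) used = 0.1398 x 0.01832 = 0.002561 mol, which equals the excess n(NaOH).
So n(NaOH) consumed by the sample = 0.02396 - 0.002561 = 0.02140 mol.
n(C9H8O4) = 0.02140 / 2 = 0.01070 mol.
mass C9H8O4 = 0.01070 x 180.16 = 1.928 g, so %C9H8O4 = 1.928/2.6593 x 100 = 72.5%.

72.5%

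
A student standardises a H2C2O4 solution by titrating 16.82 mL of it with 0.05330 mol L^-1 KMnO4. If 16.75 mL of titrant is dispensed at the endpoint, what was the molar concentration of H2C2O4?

n(KMnO4) = 0.05330 x 0.01675 = 0.0008928 mol.
From the balanced equation, 2 mol KMnO4 reacts with 5 mol H2C2O4, so n(H2C2O4) = 0.0008928 x 5/2 = 0.002232 mol.
[H2C2O4] = 0.002232 / 0.01682 L = 0.133 M.

0.133 M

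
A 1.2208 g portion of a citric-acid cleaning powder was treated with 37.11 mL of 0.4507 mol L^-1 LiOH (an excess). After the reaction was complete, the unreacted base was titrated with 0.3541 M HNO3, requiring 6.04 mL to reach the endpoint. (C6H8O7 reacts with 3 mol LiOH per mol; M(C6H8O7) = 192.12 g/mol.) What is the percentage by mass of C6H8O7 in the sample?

Total n(LiOH) added = 0.4507 x 0.03711 = 0.01673 mol.
n(HNO3) used = 0.3541 x 0.006040 = 0.002139 mol, which equals the excess n(LiOH).
So n(LiOH) consumed by the sample = 0.01673 - 0.002139 = 0.01459 mol.
n(C6H8O7) = 0.01459 / 3 = 0.004862 mol.
mass C6H8O7 = 0.004862 x 192.12 = 0.9341 g, so %C6H8O7 = 0.9341/1.2208 x 100 = 76.5%.

76.5%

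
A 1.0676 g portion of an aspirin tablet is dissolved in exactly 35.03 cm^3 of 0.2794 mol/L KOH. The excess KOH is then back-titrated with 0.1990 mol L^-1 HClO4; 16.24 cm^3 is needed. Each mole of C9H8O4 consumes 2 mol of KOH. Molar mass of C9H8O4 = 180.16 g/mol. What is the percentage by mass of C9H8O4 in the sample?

55.3%

Total n(KOH) added = 0.2794 x 0.03503 = 0.009787 mol.
n(HClO4) used = 0.1990 x 0.01624 = 0.003232 mol, which equals the excess n(KOH).
So n(KOH) consumed by the sample = 0.009787 - 0.003232 = 0.006556 mol.
n(C9H8O4) = 0.006556 / 2 = 0.003278 mol.
mass C9H8O4 = 0.003278 x 180.16 = 0.5905 g, so %C9H8O4 = 0.5905/1.0676 x 100 = 55.3%.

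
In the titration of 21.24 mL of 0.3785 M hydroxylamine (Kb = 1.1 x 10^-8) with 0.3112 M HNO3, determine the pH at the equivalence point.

n(NH2OH) = 0.3785 x 0.02124 = 0.008039 mol; V(HNO3) at equivalence = 0.008039/0.3112 = 0.02583 L.
At equivalence the base is fully converted to NH3OH+; total volume = 0.04707 L, so [NH3OH+] = 0.008039/0.04707 = 0.1708 M.
Ka(NH3OH+) = Kw/Kb = 1.0e-14 / 1.1 x 10^-8 = 9.09e-7.
[H^+] = sqrt(Ka x [NH3OH+]) = sqrt(9.09e-7 x 0.1708) = 0.000394 M.
pH = -log(0.000394) = 3.40.

3.40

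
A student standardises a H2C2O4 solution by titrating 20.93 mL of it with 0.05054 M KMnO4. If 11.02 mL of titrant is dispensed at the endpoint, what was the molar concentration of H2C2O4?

n(KMnO4) = 0.05054 x 0.01102 = 0.0005570 mol.
From the balanced equation, 2 mol KMnO4 reacts with 5 mol H2C2O4, so n(H2C2O4) = 0.0005570 x 5/2 = 0.001392 mol.
[H2C2O4] = 0.001392 / 0.02093 L = 0.0665 M.

0.0665 M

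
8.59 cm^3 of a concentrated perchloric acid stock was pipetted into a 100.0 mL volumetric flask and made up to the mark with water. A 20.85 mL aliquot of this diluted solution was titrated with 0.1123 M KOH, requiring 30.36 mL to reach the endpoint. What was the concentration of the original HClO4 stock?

1.90 M

n(KOH) = 0.1123 x 0.03036 = 0.003409 mol.
n(HClO4) in the aliquot = 0.003409 mol.
[diluted HClO4] = 0.003409 / 0.02085 = 0.1635 M.
Dilution factor = 100.0/8.590 = 11.64, so [stock] = 0.1635 x 11.64 = 1.90 M.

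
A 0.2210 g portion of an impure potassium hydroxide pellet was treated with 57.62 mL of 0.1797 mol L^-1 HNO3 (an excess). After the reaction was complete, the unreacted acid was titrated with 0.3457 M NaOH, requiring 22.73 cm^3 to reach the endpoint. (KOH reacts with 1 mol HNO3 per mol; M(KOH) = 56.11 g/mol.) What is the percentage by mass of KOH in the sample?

Total n(HNO3) added = 0.1797 x 0.05762 = 0.01035 mol.
n(NaOH) used = 0.3457 x 0.02273 = 0.007858 mol, which equals the excess n(HNO3).
So n(HNO3) consumed by the sample = 0.01035 - 0.007858 = 0.002497 mol.
n(KOH) = 0.002497 / 1 = 0.002497 mol.
mass KOH = 0.002497 x 56.11 = 0.1401 g, so %KOH = 0.1401/0.2210 x 100 = 63.4%.

63.4%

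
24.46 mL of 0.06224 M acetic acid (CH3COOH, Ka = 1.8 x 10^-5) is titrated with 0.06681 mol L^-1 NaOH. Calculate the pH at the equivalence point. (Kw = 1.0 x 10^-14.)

n(CH3COOH) = 0.06224 x 0.02446 = 0.001522 mol; V(NaOH) at equivalence = 0.001522/0.06681 = 0.02279 L.
At equivalence all the acid is converted to CH3COO-; total volume = 0.02446 + 0.02279 = 0.04725 L, so [CH3COO-] = 0.001522/0.04725 = 0.03222 M.
Kb = Kw/Ka = 1.0e-14 / 1.8 x 10^-5 = 5.56e-10.
[OH^-] = sqrt(Kb x [CH3COO-]) = sqrt(5.56e-10 x 0.03222) = 4.23e-6 M.
pOH = 5.37, so pH = 14.00 - 5.37 = 8.63.

8.63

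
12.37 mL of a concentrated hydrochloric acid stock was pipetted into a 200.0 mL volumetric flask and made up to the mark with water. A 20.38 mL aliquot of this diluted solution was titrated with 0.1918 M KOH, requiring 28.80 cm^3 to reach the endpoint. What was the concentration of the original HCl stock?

4.38 M

n(KOH) = 0.1918 x 0.02880 = 0.005524 mol.
n(HCl) in the aliquot = 0.005524 mol.
[diluted HCl] = 0.005524 / 0.02038 = 0.2710 M.
Dilution factor = 200.0/12.37 = 16.17, so [stock] = 0.2710 x 16.17 = 4.38 M.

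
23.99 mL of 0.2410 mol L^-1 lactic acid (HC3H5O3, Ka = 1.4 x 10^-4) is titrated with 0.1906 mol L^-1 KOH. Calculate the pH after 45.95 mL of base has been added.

12.63

n(acid) = 0.2410 x 0.02399 = 0.005782 mol; n(KOH) added = 0.1906 x 0.04595 = 0.008758 mol.
Base is in excess by 0.008758 - 0.005782 = 0.002976 mol in a total volume of 0.06994 L.
[OH^-] = 0.002976/0.06994 = 0.04256 M, so pOH = 1.37 and pH = 14.00 - 1.37 = 12.63.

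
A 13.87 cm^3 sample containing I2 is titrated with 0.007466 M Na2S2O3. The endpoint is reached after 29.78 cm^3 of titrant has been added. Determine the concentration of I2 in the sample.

0.00802 M

n(Na2S2O3) = 0.007466 x 0.02978 = 0.0002223 mol.
From the balanced equation, 2 mol Na2S2O3 reacts with 1 mol I2, so n(I2) = 0.0002223 x 1/2 = 0.0001112 mol.
[I2] = 0.0001112 / 0.01387 L = 0.00802 M.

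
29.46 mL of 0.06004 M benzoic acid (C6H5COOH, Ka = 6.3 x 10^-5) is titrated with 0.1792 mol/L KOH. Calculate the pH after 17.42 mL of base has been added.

n(acid) = 0.06004 x 0.02946 = 0.001769 mol; n(KOH) added = 0.1792 x 0.01742 = 0.003122 mol.
Base is in excess by 0.003122 - 0.001769 = 0.001353 mol in a total volume of 0.04688 L.
[OH^-] = 0.001353/0.04688 = 0.02886 M, so pOH = 1.54 and pH = 14.00 - 1.54 = 12.46.

12.46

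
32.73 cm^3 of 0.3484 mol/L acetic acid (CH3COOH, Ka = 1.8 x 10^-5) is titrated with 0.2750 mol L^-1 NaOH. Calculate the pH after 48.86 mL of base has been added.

12.40

n(acid) = 0.3484 x 0.03273 = 0.01140 mol; n(NaOH) added = 0.2750 x 0.04886 = 0.01344 mol.
Base is in excess by 0.01344 - 0.01140 = 0.002033 mol in a total volume of 0.08159 L.
[OH^-] = 0.002033/0.08159 = 0.02492 M, so pOH = 1.60 and pH = 14.00 - 1.60 = 12.40.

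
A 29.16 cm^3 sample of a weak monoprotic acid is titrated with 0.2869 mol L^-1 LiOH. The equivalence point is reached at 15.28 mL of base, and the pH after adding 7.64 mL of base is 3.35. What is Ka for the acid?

7.64 mL is half of the equivalence volume, so this is the half-equivalence point where [HA] = [A^-].
At half-equivalence pH = pKa, so pKa = 3.35.
Ka = 10^(-3.35) = 4.5 x 10^-4.

4.5 x 10^-4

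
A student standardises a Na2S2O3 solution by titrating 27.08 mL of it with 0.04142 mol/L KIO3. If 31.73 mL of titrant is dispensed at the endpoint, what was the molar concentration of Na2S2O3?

0.291 M

n(KIO3) = 0.04142 x 0.03173 = 0.001314 mol.
From the balanced equation, 1 mol KIO3 reacts with 6 mol Na2S2O3, so n(Na2S2O3) = 0.001314 x 6/1 = 0.007886 mol.
[Na2S2O3] = 0.007886 / 0.02708 L = 0.291 M.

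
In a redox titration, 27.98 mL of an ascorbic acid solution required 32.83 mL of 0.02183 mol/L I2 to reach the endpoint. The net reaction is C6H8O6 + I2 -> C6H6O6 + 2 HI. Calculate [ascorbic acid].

n(I2) = 0.02183 x 0.03283 = 0.0007167 mol.
From the balanced equation, 1 mol I2 reacts with 1 mol ascorbic acid, so n(ascorbic acid) = 0.0007167 x 1/1 = 0.0007167 mol.
[ascorbic acid] = 0.0007167 / 0.02798 L = 0.0256 M.

0.0256 M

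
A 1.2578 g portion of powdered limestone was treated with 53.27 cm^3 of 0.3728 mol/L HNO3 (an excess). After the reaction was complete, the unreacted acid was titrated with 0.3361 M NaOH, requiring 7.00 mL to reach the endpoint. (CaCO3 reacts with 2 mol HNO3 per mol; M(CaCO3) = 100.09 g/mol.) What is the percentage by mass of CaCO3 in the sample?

Total n(HNO3) added = 0.3728 x 0.05327 = 0.01986 mol.
n(NaOH) used = 0.3361 x 0.007000 = 0.002353 mol, which equals the excess n(HNO3).
So n(HNO3) consumed by the sample = 0.01986 - 0.002353 = 0.01751 mol.
n(CaCO3) = 0.01751 / 2 = 0.008753 mol.
mass CaCO3 = 0.008753 x 100.09 = 0.8761 g, so %CaCO3 = 0.8761/1.2578 x 100 = 69.7%.

69.7%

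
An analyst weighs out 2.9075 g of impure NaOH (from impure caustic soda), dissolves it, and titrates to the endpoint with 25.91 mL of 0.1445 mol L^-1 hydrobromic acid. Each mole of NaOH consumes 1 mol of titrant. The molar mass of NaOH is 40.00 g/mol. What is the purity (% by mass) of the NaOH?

5.15%

n(HBr) = 0.1445 x 0.02591 = 0.003744 mol.
n(NaOH) = 0.003744 / 1 = 0.003744 mol.
mass of NaOH = 0.003744 x 40.00 = 0.1498 g.
% purity = 0.1498 / 2.9075 x 100 = 5.15%.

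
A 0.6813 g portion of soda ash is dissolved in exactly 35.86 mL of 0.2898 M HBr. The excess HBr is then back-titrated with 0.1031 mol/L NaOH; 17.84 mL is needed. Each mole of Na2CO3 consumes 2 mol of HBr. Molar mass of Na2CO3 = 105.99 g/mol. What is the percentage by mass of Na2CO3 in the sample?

66.5%

Total n(HBr) added = 0.2898 x 0.03586 = 0.01039 mol.
n(NaOH) used = 0.1031 x 0.01784 = 0.001839 mol, which equals the excess n(HBr).
So n(HBr) consumed by the sample = 0.01039 - 0.001839 = 0.008553 mol.
n(Na2CO3) = 0.008553 / 2 = 0.004276 mol.
mass Na2CO3 = 0.004276 x 105.99 = 0.4533 g, so %Na2CO3 = 0.4533/0.6813 x 100 = 66.5%.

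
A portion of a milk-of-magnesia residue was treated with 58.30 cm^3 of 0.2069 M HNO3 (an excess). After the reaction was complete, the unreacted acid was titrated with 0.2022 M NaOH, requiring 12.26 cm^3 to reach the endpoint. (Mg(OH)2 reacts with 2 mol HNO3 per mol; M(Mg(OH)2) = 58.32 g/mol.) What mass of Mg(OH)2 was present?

Total n(HNO3) added = 0.2069 x 0.05830 = 0.01206 mol.
n(NaOH) used = 0.2022 x 0.01226 = 0.002479 mol, which equals the excess n(HNO3).
So n(HNO3) consumed by the sample = 0.01206 - 0.002479 = 0.009583 mol.
n(Mg(OH)2) = 0.009583 / 2 = 0.004792 mol.
mass = 0.004792 mol x 58.32 g/mol = 0.279 g.

0.279 g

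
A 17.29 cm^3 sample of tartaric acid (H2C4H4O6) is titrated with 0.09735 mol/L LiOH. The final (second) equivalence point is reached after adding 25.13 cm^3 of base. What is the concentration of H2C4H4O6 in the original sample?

0.0707 M

n(LiOH) = 0.09735 x 0.02513 = 0.002446 mol.
At the final (second) equivalence point, 2 mol OH^- react per mol H2C4H4O6, so n(H2C4H4O6) = 0.002446 / 2 = 0.001223 mol.
[H2C4H4O6] = 0.001223 / 0.01729 L = 0.0707 M.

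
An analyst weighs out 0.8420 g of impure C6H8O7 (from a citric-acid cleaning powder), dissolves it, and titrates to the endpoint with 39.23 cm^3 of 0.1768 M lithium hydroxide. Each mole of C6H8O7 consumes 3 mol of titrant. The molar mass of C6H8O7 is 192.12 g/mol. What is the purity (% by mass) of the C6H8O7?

52.8%

n(LiOH) = 0.1768 x 0.03923 = 0.006936 mol.
n(C6H8O7) = 0.006936 / 3 = 0.002312 mol.
mass of C6H8O7 = 0.002312 x 192.12 = 0.4442 g.
% purity = 0.4442 / 0.8420 x 100 = 52.8%.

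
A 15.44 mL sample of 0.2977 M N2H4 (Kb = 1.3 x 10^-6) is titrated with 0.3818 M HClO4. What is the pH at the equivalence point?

4.45

n(N2H4) = 0.2977 x 0.01544 = 0.004596 mol; V(HClO4) at equivalence = 0.004596/0.3818 = 0.01204 L.
At equivalence the base is fully converted to N2H5+; total volume = 0.02748 L, so [N2H5+] = 0.004596/0.02748 = 0.1673 M.
Ka(N2H5+) = Kw/Kb = 1.0e-14 / 1.3 x 10^-6 = 7.69e-9.
[H^+] = sqrt(Ka x [N2H5+]) = sqrt(7.69e-9 x 0.1673) = 3.59e-5 M.
pH = -log(3.59e-5) = 4.45.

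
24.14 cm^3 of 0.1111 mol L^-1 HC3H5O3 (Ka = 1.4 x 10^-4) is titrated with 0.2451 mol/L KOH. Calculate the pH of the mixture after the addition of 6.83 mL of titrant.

Initial n(HC3H5O3) = 0.1111 x 0.02414 = 0.002682 mol.
n(KOH) added = 0.2451 x 0.006830 = 0.001674 mol, converting that many moles of HC3H5O3 to C3H5O3-.
Remaining n(HC3H5O3) = 0.001008 mol; n(C3H5O3-) = 0.001674 mol.
By Henderson-Hasselbalch, pH = pKa + log([A^-]/[HA]) = 3.85 + log(0.001674/0.001008) = 3.85 + (+0.22) = 4.07.

4.07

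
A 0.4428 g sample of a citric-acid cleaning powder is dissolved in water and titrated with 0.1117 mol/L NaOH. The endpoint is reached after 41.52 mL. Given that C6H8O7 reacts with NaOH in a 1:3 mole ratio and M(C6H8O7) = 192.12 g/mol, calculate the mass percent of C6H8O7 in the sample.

67.1%

n(NaOH) = 0.1117 x 0.04152 = 0.004638 mol.
n(C6H8O7) = 0.004638 / 3 = 0.001546 mol.
mass of C6H8O7 = 0.001546 x 192.12 = 0.2970 g.
% purity = 0.2970 / 0.4428 x 100 = 67.1%.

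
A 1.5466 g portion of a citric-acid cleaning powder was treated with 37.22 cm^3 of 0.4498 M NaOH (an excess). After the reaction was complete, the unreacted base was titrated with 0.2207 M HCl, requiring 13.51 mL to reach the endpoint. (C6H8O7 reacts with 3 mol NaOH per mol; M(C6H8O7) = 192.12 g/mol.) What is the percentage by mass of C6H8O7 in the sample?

57.0%

Total n(NaOH) added = 0.4498 x 0.03722 = 0.01674 mol.
n(HCl) used = 0.2207 x 0.01351 = 0.002982 mol, which equals the excess n(NaOH).
So n(NaOH) consumed by the sample = 0.01674 - 0.002982 = 0.01376 mol.
n(C6H8O7) = 0.01376 / 3 = 0.004587 mol.
mass C6H8O7 = 0.004587 x 192.12 = 0.8812 g, so %C6H8O7 = 0.8812/1.5466 x 100 = 57.0%.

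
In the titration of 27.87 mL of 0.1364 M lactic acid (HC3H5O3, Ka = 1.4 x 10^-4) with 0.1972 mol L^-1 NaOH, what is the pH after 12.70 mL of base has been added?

Initial n(HC3H5O3) = 0.1364 x 0.02787 = 0.003801 mol.
n(NaOH) added = 0.1972 x 0.01270 = 0.002504 mol, converting that many moles of HC3H5O3 to C3H5O3-.
Remaining n(HC3H5O3) = 0.001297 mol; n(C3H5O3-) = 0.002504 mol.
By Henderson-Hasselbalch, pH = pKa + log([A^-]/[HA]) = 3.85 + log(0.002504/0.001297) = 3.85 + (+0.29) = 4.14.

4.14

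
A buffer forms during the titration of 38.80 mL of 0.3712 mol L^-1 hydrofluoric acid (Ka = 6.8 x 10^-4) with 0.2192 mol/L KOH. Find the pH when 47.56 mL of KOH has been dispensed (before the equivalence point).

3.59

Initial n(HF) = 0.3712 x 0.03880 = 0.01440 mol.
n(KOH) added = 0.2192 x 0.04756 = 0.01043 mol, converting that many moles of HF to F-.
Remaining n(HF) = 0.003977 mol; n(F-) = 0.01043 mol.
By Henderson-Hasselbalch, pH = pKa + log([A^-]/[HA]) = 3.17 + log(0.01043/0.003977) = 3.17 + (+0.42) = 3.59.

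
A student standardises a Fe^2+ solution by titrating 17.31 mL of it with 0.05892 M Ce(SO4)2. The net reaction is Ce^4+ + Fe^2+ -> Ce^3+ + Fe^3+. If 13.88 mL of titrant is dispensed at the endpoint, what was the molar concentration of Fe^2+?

n(Ce(SO4)2) = 0.05892 x 0.01388 = 0.0008178 mol.
From the balanced equation, 1 mol Ce(SO4)2 reacts with 1 mol Fe^2+, so n(Fe^2+) = 0.0008178 x 1/1 = 0.0008178 mol.
[Fe^2+] = 0.0008178 / 0.01731 L = 0.0472 M.

0.0472 M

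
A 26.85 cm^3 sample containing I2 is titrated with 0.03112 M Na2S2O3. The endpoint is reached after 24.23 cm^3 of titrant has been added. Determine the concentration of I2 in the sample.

0.0140 M

n(Na2S2O3) = 0.03112 x 0.02423 = 0.0007540 mol.
From the balanced equation, 2 mol Na2S2O3 reacts with 1 mol I2, so n(I2) = 0.0007540 x 1/2 = 0.0003770 mol.
[I2] = 0.0003770 / 0.02685 L = 0.0140 M.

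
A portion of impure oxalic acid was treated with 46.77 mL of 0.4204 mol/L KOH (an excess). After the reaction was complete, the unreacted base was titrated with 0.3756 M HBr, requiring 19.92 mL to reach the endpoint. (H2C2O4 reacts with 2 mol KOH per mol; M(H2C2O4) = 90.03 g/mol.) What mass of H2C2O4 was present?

0.548 g

Total n(KOH) added = 0.4204 x 0.04677 = 0.01966 mol.
n(HBr) used = 0.3756 x 0.01992 = 0.007482 mol, which equals the excess n(KOH).
So n(KOH) consumed by the sample = 0.01966 - 0.007482 = 0.01218 mol.
n(H2C2O4) = 0.01218 / 2 = 0.006090 mol.
mass = 0.006090 mol x 90.03 g/mol = 0.548 g.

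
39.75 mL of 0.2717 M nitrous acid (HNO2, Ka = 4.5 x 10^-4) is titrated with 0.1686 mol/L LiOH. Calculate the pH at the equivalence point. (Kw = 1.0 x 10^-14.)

8.18

n(HNO2) = 0.2717 x 0.03975 = 0.01080 mol; V(LiOH) at equivalence = 0.01080/0.1686 = 0.06406 L.
At equivalence all the acid is converted to NO2-; total volume = 0.03975 + 0.06406 = 0.1038 L, so [NO2-] = 0.01080/0.1038 = 0.1040 M.
Kb = Kw/Ka = 1.0e-14 / 4.5 x 10^-4 = 2.22e-11.
[OH^-] = sqrt(Kb x [NO2-]) = sqrt(2.22e-11 x 0.1040) = 1.52e-6 M.
pOH = 5.82, so pH = 14.00 - 5.82 = 8.18.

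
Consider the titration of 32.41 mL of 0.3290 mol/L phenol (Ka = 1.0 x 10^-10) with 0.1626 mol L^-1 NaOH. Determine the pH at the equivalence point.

n(C6H5OH) = 0.3290 x 0.03241 = 0.01066 mol; V(NaOH) at equivalence = 0.01066/0.1626 = 0.06558 L.
At equivalence all the acid is converted to C6H5O-; total volume = 0.03241 + 0.06558 = 0.09799 L, so [C6H5O-] = 0.01066/0.09799 = 0.1088 M.
Kb = Kw/Ka = 1.0e-14 / 1.0 x 10^-10 = 0.000100.
[OH^-] = sqrt(Kb x [C6H5O-]) = sqrt(0.000100 x 0.1088) = 0.00330 M.
pOH = 2.48, so pH = 14.00 - 2.48 = 11.52.

11.52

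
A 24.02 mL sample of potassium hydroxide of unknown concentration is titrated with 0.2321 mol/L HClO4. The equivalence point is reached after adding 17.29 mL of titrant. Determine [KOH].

0.167 M

n(HClO4) delivered = 0.2321 x 0.01729 = 0.004013 mol.
For a 1:1 reaction, n(KOH) = 0.004013 mol.
[KOH] = 0.004013 mol / 0.02402 L = 0.167 M.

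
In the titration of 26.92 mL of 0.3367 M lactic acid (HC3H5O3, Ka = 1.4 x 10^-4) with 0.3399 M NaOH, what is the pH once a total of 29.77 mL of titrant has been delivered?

n(acid) = 0.3367 x 0.02692 = 0.009064 mol; n(NaOH) added = 0.3399 x 0.02977 = 0.01012 mol.
Base is in excess by 0.01012 - 0.009064 = 0.001055 mol in a total volume of 0.05669 L.
[OH^-] = 0.001055/0.05669 = 0.01861 M, so pOH = 1.73 and pH = 14.00 - 1.73 = 12.27.

12.27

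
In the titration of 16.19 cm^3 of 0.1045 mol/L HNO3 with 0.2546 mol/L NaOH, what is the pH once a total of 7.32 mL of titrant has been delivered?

n(acid) = 0.1045 x 0.01619 = 0.001692 mol; n(NaOH) added = 0.2546 x 0.007320 = 0.001864 mol.
Base is in excess by 0.001864 - 0.001692 = 0.0001718 mol in a total volume of 0.02351 L.
[OH^-] = 0.0001718/0.02351 = 0.007308 M, so pOH = 2.14 and pH = 14.00 - 2.14 = 11.86.

11.86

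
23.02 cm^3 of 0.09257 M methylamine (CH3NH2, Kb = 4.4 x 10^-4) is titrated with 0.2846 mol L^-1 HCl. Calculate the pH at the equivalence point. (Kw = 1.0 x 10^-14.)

5.90

n(CH3NH2) = 0.09257 x 0.02302 = 0.002131 mol; V(HCl) at equivalence = 0.002131/0.2846 = 0.007488 L.
At equivalence the base is fully converted to CH3NH3+; total volume = 0.03051 L, so [CH3NH3+] = 0.002131/0.03051 = 0.06985 M.
Ka(CH3NH3+) = Kw/Kb = 1.0e-14 / 4.4 x 10^-4 = 2.27e-11.
[H^+] = sqrt(Ka x [CH3NH3+]) = sqrt(2.27e-11 x 0.06985) = 1.26e-6 M.
pH = -log(1.26e-6) = 5.90.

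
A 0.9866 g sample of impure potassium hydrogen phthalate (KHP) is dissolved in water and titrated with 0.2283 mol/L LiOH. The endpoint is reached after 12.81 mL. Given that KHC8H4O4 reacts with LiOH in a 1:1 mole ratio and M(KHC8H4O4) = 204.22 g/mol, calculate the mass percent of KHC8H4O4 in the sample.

60.5%

n(LiOH) = 0.2283 x 0.01281 = 0.002925 mol.
n(KHC8H4O4) = 0.002925 / 1 = 0.002925 mol.
mass of KHC8H4O4 = 0.002925 x 204.22 = 0.5972 g.
% purity = 0.5972 / 0.9866 x 100 = 60.5%.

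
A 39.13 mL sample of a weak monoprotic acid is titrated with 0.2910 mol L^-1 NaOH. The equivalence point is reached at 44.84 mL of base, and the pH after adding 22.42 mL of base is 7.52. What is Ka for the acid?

22.42 mL is half of the equivalence volume, so this is the half-equivalence point where [HA] = [A^-].
At half-equivalence pH = pKa, so pKa = 7.52.
Ka = 10^(-7.52) = 3.0 x 10^-8.

3.0 x 10^-8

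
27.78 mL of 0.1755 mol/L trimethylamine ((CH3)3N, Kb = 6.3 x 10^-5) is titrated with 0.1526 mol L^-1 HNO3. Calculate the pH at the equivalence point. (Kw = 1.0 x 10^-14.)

n((CH3)3N) = 0.1755 x 0.02778 = 0.004875 mol; V(HNO3) at equivalence = 0.004875/0.1526 = 0.03195 L.
At equivalence the base is fully converted to (CH3)3NH+; total volume = 0.05973 L, so [(CH3)3NH+] = 0.004875/0.05973 = 0.08163 M.
Ka((CH3)3NH+) = Kw/Kb = 1.0e-14 / 6.3 x 10^-5 = 1.59e-10.
[H^+] = sqrt(Ka x [(CH3)3NH+]) = sqrt(1.59e-10 x 0.08163) = 3.60e-6 M.
pH = -log(3.60e-6) = 5.44.

5.44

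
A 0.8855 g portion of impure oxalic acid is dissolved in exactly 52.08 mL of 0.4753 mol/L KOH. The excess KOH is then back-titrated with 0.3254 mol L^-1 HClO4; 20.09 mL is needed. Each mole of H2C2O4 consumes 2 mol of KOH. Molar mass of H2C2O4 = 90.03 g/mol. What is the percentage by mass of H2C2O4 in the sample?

92.6%

Total n(KOH) added = 0.4753 x 0.05208 = 0.02475 mol.
n(HClO4) used = 0.3254 x 0.02009 = 0.006537 mol, which equals the excess n(KOH).
So n(KOH) consumed by the sample = 0.02475 - 0.006537 = 0.01822 mol.
n(H2C2O4) = 0.01822 / 2 = 0.009108 mol.
mass H2C2O4 = 0.009108 x 90.03 = 0.8200 g, so %H2C2O4 = 0.8200/0.8855 x 100 = 92.6%.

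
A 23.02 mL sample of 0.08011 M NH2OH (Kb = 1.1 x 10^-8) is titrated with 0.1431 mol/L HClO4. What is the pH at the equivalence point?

n(NH2OH) = 0.08011 x 0.02302 = 0.001844 mol; V(HClO4) at equivalence = 0.001844/0.1431 = 0.01289 L.
At equivalence the base is fully converted to NH3OH+; total volume = 0.03591 L, so [NH3OH+] = 0.001844/0.03591 = 0.05136 M.
Ka(NH3OH+) = Kw/Kb = 1.0e-14 / 1.1 x 10^-8 = 9.09e-7.
[H^+] = sqrt(Ka x [NH3OH+]) = sqrt(9.09e-7 x 0.05136) = 0.000216 M.
pH = -log(0.000216) = 3.67.

3.67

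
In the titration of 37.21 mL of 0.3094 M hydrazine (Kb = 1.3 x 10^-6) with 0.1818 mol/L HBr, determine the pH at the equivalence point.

4.53

n(N2H4) = 0.3094 x 0.03721 = 0.01151 mol; V(HBr) at equivalence = 0.01151/0.1818 = 0.06333 L.
At equivalence the base is fully converted to N2H5+; total volume = 0.1005 L, so [N2H5+] = 0.01151/0.1005 = 0.1145 M.
Ka(N2H5+) = Kw/Kb = 1.0e-14 / 1.3 x 10^-6 = 7.69e-9.
[H^+] = sqrt(Ka x [N2H5+]) = sqrt(7.69e-9 x 0.1145) = 2.97e-5 M.
pH = -log(2.97e-5) = 4.53.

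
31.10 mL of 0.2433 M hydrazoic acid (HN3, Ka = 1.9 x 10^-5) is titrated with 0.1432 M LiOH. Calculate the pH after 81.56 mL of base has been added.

12.56

n(acid) = 0.2433 x 0.03110 = 0.007567 mol; n(LiOH) added = 0.1432 x 0.08156 = 0.01168 mol.
Base is in excess by 0.01168 - 0.007567 = 0.004113 mol in a total volume of 0.1127 L.
[OH^-] = 0.004113/0.1127 = 0.03651 M, so pOH = 1.44 and pH = 14.00 - 1.44 = 12.56.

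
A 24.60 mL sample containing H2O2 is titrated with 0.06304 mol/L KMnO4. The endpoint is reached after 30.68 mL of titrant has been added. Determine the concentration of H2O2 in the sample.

n(KMnO4) = 0.06304 x 0.03068 = 0.001934 mol.
From the balanced equation, 2 mol KMnO4 reacts with 5 mol H2O2, so n(H2O2) = 0.001934 x 5/2 = 0.004835 mol.
[H2O2] = 0.004835 / 0.02460 L = 0.197 M.

0.197 M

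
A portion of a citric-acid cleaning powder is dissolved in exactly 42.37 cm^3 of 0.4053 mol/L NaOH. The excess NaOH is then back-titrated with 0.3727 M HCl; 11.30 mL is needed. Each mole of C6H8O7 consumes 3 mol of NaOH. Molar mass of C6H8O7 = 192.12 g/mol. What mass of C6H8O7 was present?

0.830 g

Total n(NaOH) added = 0.4053 x 0.04237 = 0.01717 mol.
n(HCl) used = 0.3727 x 0.01130 = 0.004212 mol, which equals the excess n(NaOH).
So n(NaOH) consumed by the sample = 0.01717 - 0.004212 = 0.01296 mol.
n(C6H8O7) = 0.01296 / 3 = 0.004320 mol.
mass = 0.004320 mol x 192.12 g/mol = 0.830 g.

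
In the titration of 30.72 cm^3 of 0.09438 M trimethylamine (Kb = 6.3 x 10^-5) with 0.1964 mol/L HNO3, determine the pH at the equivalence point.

5.50

n((CH3)3N) = 0.09438 x 0.03072 = 0.002899 mol; V(HNO3) at equivalence = 0.002899/0.1964 = 0.01476 L.
At equivalence the base is fully converted to (CH3)3NH+; total volume = 0.04548 L, so [(CH3)3NH+] = 0.002899/0.04548 = 0.06375 M.
Ka((CH3)3NH+) = Kw/Kb = 1.0e-14 / 6.3 x 10^-5 = 1.59e-10.
[H^+] = sqrt(Ka x [(CH3)3NH+]) = sqrt(1.59e-10 x 0.06375) = 3.18e-6 M.
pH = -log(3.18e-6) = 5.50.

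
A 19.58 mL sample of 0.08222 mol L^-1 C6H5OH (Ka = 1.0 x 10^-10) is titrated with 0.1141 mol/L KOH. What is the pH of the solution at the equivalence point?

11.34

n(C6H5OH) = 0.08222 x 0.01958 = 0.001610 mol; V(KOH) at equivalence = 0.001610/0.1141 = 0.01411 L.
At equivalence all the acid is converted to C6H5O-; total volume = 0.01958 + 0.01411 = 0.03369 L, so [C6H5O-] = 0.001610/0.03369 = 0.04779 M.
Kb = Kw/Ka = 1.0e-14 / 1.0 x 10^-10 = 0.000100.
[OH^-] = sqrt(Kb x [C6H5O-]) = sqrt(0.000100 x 0.04779) = 0.00219 M.
pOH = 2.66, so pH = 14.00 - 2.66 = 11.34.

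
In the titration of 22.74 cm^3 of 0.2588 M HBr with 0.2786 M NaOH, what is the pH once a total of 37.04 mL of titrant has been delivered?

12.87

n(acid) = 0.2588 x 0.02274 = 0.005885 mol; n(NaOH) added = 0.2786 x 0.03704 = 0.01032 mol.
Base is in excess by 0.01032 - 0.005885 = 0.004434 mol in a total volume of 0.05978 L.
[OH^-] = 0.004434/0.05978 = 0.07418 M, so pOH = 1.13 and pH = 14.00 - 1.13 = 12.87.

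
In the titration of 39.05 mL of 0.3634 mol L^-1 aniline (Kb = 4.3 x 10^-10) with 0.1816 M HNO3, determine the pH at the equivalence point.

n(C6H5NH2) = 0.3634 x 0.03905 = 0.01419 mol; V(HNO3) at equivalence = 0.01419/0.1816 = 0.07814 L.
At equivalence the base is fully converted to C6H5NH3+; total volume = 0.1172 L, so [C6H5NH3+] = 0.01419/0.1172 = 0.1211 M.
Ka(C6H5NH3+) = Kw/Kb = 1.0e-14 / 4.3 x 10^-10 = 2.33e-5.
[H^+] = sqrt(Ka x [C6H5NH3+]) = sqrt(2.33e-5 x 0.1211) = 0.00168 M.
pH = -log(0.00168) = 2.78.

2.78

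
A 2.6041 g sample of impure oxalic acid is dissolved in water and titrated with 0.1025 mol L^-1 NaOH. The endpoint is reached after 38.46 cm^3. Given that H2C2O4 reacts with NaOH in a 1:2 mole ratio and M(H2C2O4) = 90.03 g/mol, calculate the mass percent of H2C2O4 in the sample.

n(NaOH) = 0.1025 x 0.03846 = 0.003942 mol.
n(H2C2O4) = 0.003942 / 2 = 0.001971 mol.
mass of H2C2O4 = 0.001971 x 90.03 = 0.1775 g.
% purity = 0.1775 / 2.6041 x 100 = 6.81%.

6.81%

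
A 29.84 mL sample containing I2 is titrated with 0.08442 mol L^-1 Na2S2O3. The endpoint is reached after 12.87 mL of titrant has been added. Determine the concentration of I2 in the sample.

n(Na2S2O3) = 0.08442 x 0.01287 = 0.001086 mol.
From the balanced equation, 2 mol Na2S2O3 reacts with 1 mol I2, so n(I2) = 0.001086 x 1/2 = 0.0005432 mol.
[I2] = 0.0005432 / 0.02984 L = 0.0182 M.

0.0182 M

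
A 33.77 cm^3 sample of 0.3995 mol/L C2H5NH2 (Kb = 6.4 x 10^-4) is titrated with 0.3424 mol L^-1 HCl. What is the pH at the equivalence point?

n(C2H5NH2) = 0.3995 x 0.03377 = 0.01349 mol; V(HCl) at equivalence = 0.01349/0.3424 = 0.03940 L.
At equivalence the base is fully converted to C2H5NH3+; total volume = 0.07317 L, so [C2H5NH3+] = 0.01349/0.07317 = 0.1844 M.
Ka(C2H5NH3+) = Kw/Kb = 1.0e-14 / 6.4 x 10^-4 = 1.56e-11.
[H^+] = sqrt(Ka x [C2H5NH3+]) = sqrt(1.56e-11 x 0.1844) = 1.70e-6 M.
pH = -log(1.70e-6) = 5.77.

5.77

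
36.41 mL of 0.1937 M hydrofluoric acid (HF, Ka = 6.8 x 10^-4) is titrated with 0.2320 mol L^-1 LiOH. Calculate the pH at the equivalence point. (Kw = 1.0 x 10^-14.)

8.10

n(HF) = 0.1937 x 0.03641 = 0.007053 mol; V(LiOH) at equivalence = 0.007053/0.2320 = 0.03040 L.
At equivalence all the acid is converted to F-; total volume = 0.03641 + 0.03040 = 0.06681 L, so [F-] = 0.007053/0.06681 = 0.1056 M.
Kb = Kw/Ka = 1.0e-14 / 6.8 x 10^-4 = 1.47e-11.
[OH^-] = sqrt(Kb x [F-]) = sqrt(1.47e-11 x 0.1056) = 1.25e-6 M.
pOH = 5.90, so pH = 14.00 - 5.90 = 8.10.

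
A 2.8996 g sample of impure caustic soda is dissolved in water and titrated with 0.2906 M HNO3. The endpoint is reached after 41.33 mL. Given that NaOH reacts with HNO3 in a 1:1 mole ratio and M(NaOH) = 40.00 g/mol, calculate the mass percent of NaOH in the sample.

n(HNO3) = 0.2906 x 0.04133 = 0.01201 mol.
n(NaOH) = 0.01201 / 1 = 0.01201 mol.
mass of NaOH = 0.01201 x 40.00 = 0.4804 g.
% purity = 0.4804 / 2.8996 x 100 = 16.6%.

16.6%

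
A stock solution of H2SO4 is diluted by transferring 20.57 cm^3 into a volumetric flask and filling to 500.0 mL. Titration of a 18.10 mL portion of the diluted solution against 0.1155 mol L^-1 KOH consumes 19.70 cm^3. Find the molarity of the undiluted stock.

1.53 M

n(KOH) = 0.1155 x 0.01970 = 0.002275 mol.
n(H2SO4) in the aliquot = 0.002275 x 1/2 = 0.001138 mol.
[diluted H2SO4] = 0.001138 / 0.01810 = 0.06285 M.
Dilution factor = 500.0/20.57 = 24.31, so [stock] = 0.06285 x 24.31 = 1.53 M.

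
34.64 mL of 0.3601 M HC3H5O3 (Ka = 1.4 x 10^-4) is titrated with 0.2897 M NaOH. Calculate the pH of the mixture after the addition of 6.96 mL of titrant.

3.14

Initial n(HC3H5O3) = 0.3601 x 0.03464 = 0.01247 mol.
n(NaOH) added = 0.2897 x 0.006960 = 0.002016 mol, converting that many moles of HC3H5O3 to C3H5O3-.
Remaining n(HC3H5O3) = 0.01046 mol; n(C3H5O3-) = 0.002016 mol.
By Henderson-Hasselbalch, pH = pKa + log([A^-]/[HA]) = 3.85 + log(0.002016/0.01046) = 3.85 + (-0.71) = 3.14.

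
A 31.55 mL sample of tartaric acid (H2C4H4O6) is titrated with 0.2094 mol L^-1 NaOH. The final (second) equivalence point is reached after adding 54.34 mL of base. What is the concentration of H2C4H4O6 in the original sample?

n(NaOH) = 0.2094 x 0.05434 = 0.01138 mol.
At the final (second) equivalence point, 2 mol OH^- react per mol H2C4H4O6, so n(H2C4H4O6) = 0.01138 / 2 = 0.005689 mol.
[H2C4H4O6] = 0.005689 / 0.03155 L = 0.180 M.

0.180 M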